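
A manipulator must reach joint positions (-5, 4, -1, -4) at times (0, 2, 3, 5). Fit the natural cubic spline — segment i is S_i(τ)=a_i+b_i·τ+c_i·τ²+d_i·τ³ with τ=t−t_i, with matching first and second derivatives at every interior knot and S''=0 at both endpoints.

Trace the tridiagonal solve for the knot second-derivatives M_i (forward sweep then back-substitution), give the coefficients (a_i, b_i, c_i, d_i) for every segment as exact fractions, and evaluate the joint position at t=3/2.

  seg 0: a=-5 b=557/70 c=0 d=-121/140
  seg 1: a=4 b=-169/70 c=-363/70 d=13/5
  seg 2: a=-1 b=-349/70 c=183/70 d=-61/140
S(3/2) = 643/160

Δ: Δ0=9/2, Δ1=-5, Δ2=-3/2
row 1: diag=6, rhs=-57; c'=1/6, d'=-19/2
row 2: denom=6−1·1/6=35/6; d'=(21−1·-19/2)/(35/6)=183/35
back: M2=183/35
back: M1=-19/2−1/6·183/35=-363/35
M: M0=0, M1=-363/35, M2=183/35, M3=0
seg 0: a=-5, c=M0/2=0, d=(M1−M0)/(6·2)=-121/140, b=Δ0−h0·(2M0+M1)/6=557/70
seg 1: a=4, c=M1/2=-363/70, d=(M2−M1)/(6·1)=13/5, b=Δ1−h1·(2M1+M2)/6=-169/70
seg 2: a=-1, c=M2/2=183/70, d=(M3−M2)/(6·2)=-61/140, b=Δ2−h2·(2M2+M3)/6=-349/70
t_q=3/2 → seg 0, τ=3/2; S=-5+557/70·τ+0·τ²+-121/140·τ³=643/160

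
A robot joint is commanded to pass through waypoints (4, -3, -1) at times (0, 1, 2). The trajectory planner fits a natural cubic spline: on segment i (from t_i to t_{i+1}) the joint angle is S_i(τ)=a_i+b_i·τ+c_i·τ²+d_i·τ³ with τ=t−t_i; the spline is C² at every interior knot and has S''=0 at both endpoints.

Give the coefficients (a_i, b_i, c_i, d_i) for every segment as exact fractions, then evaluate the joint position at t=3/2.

  seg 0: a=4 b=-37/4 c=0 d=9/4
  seg 1: a=-3 b=-5/2 c=27/4 d=-9/4
S(3/2) = -91/32

Δ: Δ0=-7, Δ1=2
row 1: diag=4, rhs=54; c'=1/4, d'=27/2
back: M1=27/2
M: M0=0, M1=27/2, M2=0
seg 0: a=4, c=M0/2=0, d=(M1−M0)/(6·1)=9/4, b=Δ0−h0·(2M0+M1)/6=-37/4
seg 1: a=-3, c=M1/2=27/4, d=(M2−M1)/(6·1)=-9/4, b=Δ1−h1·(2M1+M2)/6=-5/2
t_q=3/2 → seg 1, τ=1/2; S=-3+-5/2·τ+27/4·τ²+-9/4·τ³=-91/32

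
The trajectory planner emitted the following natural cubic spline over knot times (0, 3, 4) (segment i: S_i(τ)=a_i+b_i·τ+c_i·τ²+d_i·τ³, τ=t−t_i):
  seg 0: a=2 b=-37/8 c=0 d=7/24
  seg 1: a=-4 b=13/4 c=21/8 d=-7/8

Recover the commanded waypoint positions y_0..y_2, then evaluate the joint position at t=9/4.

y_0 = S_0(0) = a_0 = 2
y_1 = S_1(0) = a_1 = -4
y_2 = S_1(1) = 1
t_q=9/4 is in segment 0 (τ=9/4); S_0(τ)=-2603/512

y_0=2 y_1=-4 y_2=1
S(9/4) = -2603/512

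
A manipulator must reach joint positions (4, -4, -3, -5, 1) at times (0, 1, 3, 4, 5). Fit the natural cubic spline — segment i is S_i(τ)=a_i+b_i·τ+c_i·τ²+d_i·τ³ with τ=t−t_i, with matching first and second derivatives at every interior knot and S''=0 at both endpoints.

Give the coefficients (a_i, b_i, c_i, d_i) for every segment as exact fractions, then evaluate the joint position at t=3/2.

Δ: Δ0=-8, Δ1=1/2, Δ2=-2, Δ3=6
row 1: diag=6, rhs=51; c'=1/3, d'=17/2
row 2: denom=6−2·1/3=16/3; d'=(-15−2·17/2)/(16/3)=-6
row 3: denom=4−1·3/16=61/16; d'=(48−1·-6)/(61/16)=864/61
back: M3=864/61
back: M2=-6−3/16·864/61=-528/61
back: M1=17/2−1/3·-528/61=1389/122
M: M0=0, M1=1389/122, M2=-528/61, M3=864/61, M4=0
seg 0: a=4, c=M0/2=0, d=(M1−M0)/(6·1)=463/244, b=Δ0−h0·(2M0+M1)/6=-2415/244
seg 1: a=-4, c=M1/2=1389/244, d=(M2−M1)/(6·2)=-815/488, b=Δ1−h1·(2M1+M2)/6=-513/122
seg 2: a=-3, c=M2/2=-264/61, d=(M3−M2)/(6·1)=232/61, b=Δ2−h2·(2M2+M3)/6=-90/61
seg 3: a=-5, c=M3/2=432/61, d=(M4−M3)/(6·1)=-144/61, b=Δ3−h3·(2M3+M4)/6=78/61
t_q=3/2 → seg 1, τ=1/2; S=-4+-513/122·τ+1389/244·τ²+-815/488·τ³=-19083/3904

  seg 0: a=4 b=-2415/244 c=0 d=463/244
  seg 1: a=-4 b=-513/122 c=1389/244 d=-815/488
  seg 2: a=-3 b=-90/61 c=-264/61 d=232/61
  seg 3: a=-5 b=78/61 c=432/61 d=-144/61
S(3/2) = -19083/3904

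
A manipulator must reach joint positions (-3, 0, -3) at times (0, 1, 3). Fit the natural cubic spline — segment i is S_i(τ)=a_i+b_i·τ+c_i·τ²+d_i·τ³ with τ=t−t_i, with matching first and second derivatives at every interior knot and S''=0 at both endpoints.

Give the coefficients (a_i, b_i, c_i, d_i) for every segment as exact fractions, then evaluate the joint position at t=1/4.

Δ: Δ0=3, Δ1=-3/2
row 1: diag=6, rhs=-27; c'=1/3, d'=-9/2
back: M1=-9/2
M: M0=0, M1=-9/2, M2=0
seg 0: a=-3, c=M0/2=0, d=(M1−M0)/(6·1)=-3/4, b=Δ0−h0·(2M0+M1)/6=15/4
seg 1: a=0, c=M1/2=-9/4, d=(M2−M1)/(6·2)=3/8, b=Δ1−h1·(2M1+M2)/6=3/2
t_q=1/4 → seg 0, τ=1/4; S=-3+15/4·τ+0·τ²+-3/4·τ³=-531/256

  seg 0: a=-3 b=15/4 c=0 d=-3/4
  seg 1: a=0 b=3/2 c=-9/4 d=3/8
S(1/4) = -531/256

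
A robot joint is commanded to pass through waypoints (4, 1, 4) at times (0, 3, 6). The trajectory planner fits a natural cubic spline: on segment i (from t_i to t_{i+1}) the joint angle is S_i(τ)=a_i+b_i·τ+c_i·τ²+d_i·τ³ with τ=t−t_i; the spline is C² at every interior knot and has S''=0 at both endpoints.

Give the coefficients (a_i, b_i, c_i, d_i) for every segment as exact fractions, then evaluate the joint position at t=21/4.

Δ: Δ0=-1, Δ1=1
row 1: diag=12, rhs=12; c'=1/4, d'=1
back: M1=1
M: M0=0, M1=1, M2=0
seg 0: a=4, c=M0/2=0, d=(M1−M0)/(6·3)=1/18, b=Δ0−h0·(2M0+M1)/6=-3/2
seg 1: a=1, c=M1/2=1/2, d=(M2−M1)/(6·3)=-1/18, b=Δ1−h1·(2M1+M2)/6=0
t_q=21/4 → seg 1, τ=9/4; S=1+0·τ+1/2·τ²+-1/18·τ³=371/128

  seg 0: a=4 b=-3/2 c=0 d=1/18
  seg 1: a=1 b=0 c=1/2 d=-1/18
S(21/4) = 371/128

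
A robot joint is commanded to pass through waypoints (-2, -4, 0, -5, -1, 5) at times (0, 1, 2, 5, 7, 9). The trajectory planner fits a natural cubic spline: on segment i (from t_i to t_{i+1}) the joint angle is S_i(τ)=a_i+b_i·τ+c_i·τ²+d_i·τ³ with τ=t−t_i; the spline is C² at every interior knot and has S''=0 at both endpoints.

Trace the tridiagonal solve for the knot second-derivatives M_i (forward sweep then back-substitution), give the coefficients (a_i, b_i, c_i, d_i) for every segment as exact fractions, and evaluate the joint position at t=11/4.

  seg 0: a=-2 b=-251/66 c=0 d=119/66
  seg 1: a=-4 b=53/33 c=119/22 d=-199/66
  seg 2: a=0 b=223/66 c=-40/11 d=43/66
  seg 3: a=-5 b=-28/33 c=49/22 d=-53/132
  seg 4: a=-1 b=107/33 c=-2/11 d=1/33
S(11/4) = 1075/1408

Δ: Δ0=-2, Δ1=4, Δ2=-5/3, Δ3=2, Δ4=3
row 1: diag=4, rhs=36; c'=1/4, d'=9
row 2: denom=8−1·1/4=31/4; d'=(-34−1·9)/(31/4)=-172/31
row 3: denom=10−3·12/31=274/31; d'=(22−3·-172/31)/(274/31)=599/137
row 4: denom=8−2·31/137=1034/137; d'=(6−2·599/137)/(1034/137)=-4/11
back: M4=-4/11
back: M3=599/137−31/137·-4/11=49/11
back: M2=-172/31−12/31·49/11=-80/11
back: M1=9−1/4·-80/11=119/11
M: M0=0, M1=119/11, M2=-80/11, M3=49/11, M4=-4/11, M5=0
seg 0: a=-2, c=M0/2=0, d=(M1−M0)/(6·1)=119/66, b=Δ0−h0·(2M0+M1)/6=-251/66
seg 1: a=-4, c=M1/2=119/22, d=(M2−M1)/(6·1)=-199/66, b=Δ1−h1·(2M1+M2)/6=53/33
seg 2: a=0, c=M2/2=-40/11, d=(M3−M2)/(6·3)=43/66, b=Δ2−h2·(2M2+M3)/6=223/66
seg 3: a=-5, c=M3/2=49/22, d=(M4−M3)/(6·2)=-53/132, b=Δ3−h3·(2M3+M4)/6=-28/33
seg 4: a=-1, c=M4/2=-2/11, d=(M5−M4)/(6·2)=1/33, b=Δ4−h4·(2M4+M5)/6=107/33
t_q=11/4 → seg 2, τ=3/4; S=0+223/66·τ+-40/11·τ²+43/66·τ³=1075/1408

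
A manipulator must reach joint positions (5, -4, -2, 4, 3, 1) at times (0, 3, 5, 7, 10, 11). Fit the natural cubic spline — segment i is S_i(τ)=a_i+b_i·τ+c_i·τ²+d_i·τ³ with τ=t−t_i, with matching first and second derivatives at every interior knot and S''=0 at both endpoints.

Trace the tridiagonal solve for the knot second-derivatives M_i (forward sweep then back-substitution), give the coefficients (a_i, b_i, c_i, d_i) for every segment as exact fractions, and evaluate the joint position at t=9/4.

  seg 0: a=5 b=-5137/1269 c=0 d=1330/11421
  seg 1: a=-4 b=-1147/1269 c=1330/1269 d=-61/1269
  seg 2: a=-2 b=1147/423 c=964/1269 d=-781/2538
  seg 3: a=4 b=2611/1269 c=-1379/1269 d=1103/11421
  seg 4: a=3 b=-2354/1269 c=-92/423 d=92/1269
S(9/4) = -12551/4512

Δ: Δ0=-3, Δ1=1, Δ2=3, Δ3=-1/3, Δ4=-2
row 1: diag=10, rhs=24; c'=1/5, d'=12/5
row 2: denom=8−2·1/5=38/5; d'=(12−2·12/5)/(38/5)=18/19
row 3: denom=10−2·5/19=180/19; d'=(-20−2·18/19)/(180/19)=-104/45
row 4: denom=8−3·19/60=141/20; d'=(-10−3·-104/45)/(141/20)=-184/423
back: M4=-184/423
back: M3=-104/45−19/60·-184/423=-2758/1269
back: M2=18/19−5/19·-2758/1269=1928/1269
back: M1=12/5−1/5·1928/1269=2660/1269
M: M0=0, M1=2660/1269, M2=1928/1269, M3=-2758/1269, M4=-184/423, M5=0
seg 0: a=5, c=M0/2=0, d=(M1−M0)/(6·3)=1330/11421, b=Δ0−h0·(2M0+M1)/6=-5137/1269
seg 1: a=-4, c=M1/2=1330/1269, d=(M2−M1)/(6·2)=-61/1269, b=Δ1−h1·(2M1+M2)/6=-1147/1269
seg 2: a=-2, c=M2/2=964/1269, d=(M3−M2)/(6·2)=-781/2538, b=Δ2−h2·(2M2+M3)/6=1147/423
seg 3: a=4, c=M3/2=-1379/1269, d=(M4−M3)/(6·3)=1103/11421, b=Δ3−h3·(2M3+M4)/6=2611/1269
seg 4: a=3, c=M4/2=-92/423, d=(M5−M4)/(6·1)=92/1269, b=Δ4−h4·(2M4+M5)/6=-2354/1269
t_q=9/4 → seg 0, τ=9/4; S=5+-5137/1269·τ+0·τ²+1330/11421·τ³=-12551/4512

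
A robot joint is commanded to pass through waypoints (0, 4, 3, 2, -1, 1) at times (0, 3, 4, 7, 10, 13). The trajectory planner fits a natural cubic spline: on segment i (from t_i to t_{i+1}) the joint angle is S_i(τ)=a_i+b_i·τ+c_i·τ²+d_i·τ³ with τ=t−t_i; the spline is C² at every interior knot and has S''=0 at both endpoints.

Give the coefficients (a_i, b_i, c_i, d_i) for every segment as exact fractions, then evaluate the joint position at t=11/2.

  seg 0: a=0 b=1931/849 c=0 d=-799/7641
  seg 1: a=4 b=-466/849 c=-799/849 d=416/849
  seg 2: a=3 b=-272/283 c=449/849 d=-814/7641
  seg 3: a=2 b=-188/283 c=-365/849 d=30/283
  seg 4: a=-1 b=-108/283 c=445/849 d=-445/7641
S(11/2) = 676/283

Δ: Δ0=4/3, Δ1=-1, Δ2=-1/3, Δ3=-1, Δ4=2/3
row 1: diag=8, rhs=-14; c'=1/8, d'=-7/4
row 2: denom=8−1·1/8=63/8; d'=(4−1·-7/4)/(63/8)=46/63
row 3: denom=12−3·8/21=76/7; d'=(-4−3·46/63)/(76/7)=-65/114
row 4: denom=12−3·21/76=849/76; d'=(10−3·-65/114)/(849/76)=890/849
back: M4=890/849
back: M3=-65/114−21/76·890/849=-730/849
back: M2=46/63−8/21·-730/849=898/849
back: M1=-7/4−1/8·898/849=-1598/849
M: M0=0, M1=-1598/849, M2=898/849, M3=-730/849, M4=890/849, M5=0
seg 0: a=0, c=M0/2=0, d=(M1−M0)/(6·3)=-799/7641, b=Δ0−h0·(2M0+M1)/6=1931/849
seg 1: a=4, c=M1/2=-799/849, d=(M2−M1)/(6·1)=416/849, b=Δ1−h1·(2M1+M2)/6=-466/849
seg 2: a=3, c=M2/2=449/849, d=(M3−M2)/(6·3)=-814/7641, b=Δ2−h2·(2M2+M3)/6=-272/283
seg 3: a=2, c=M3/2=-365/849, d=(M4−M3)/(6·3)=30/283, b=Δ3−h3·(2M3+M4)/6=-188/283
seg 4: a=-1, c=M4/2=445/849, d=(M5−M4)/(6·3)=-445/7641, b=Δ4−h4·(2M4+M5)/6=-108/283
t_q=11/2 → seg 2, τ=3/2; S=3+-272/283·τ+449/849·τ²+-814/7641·τ³=676/283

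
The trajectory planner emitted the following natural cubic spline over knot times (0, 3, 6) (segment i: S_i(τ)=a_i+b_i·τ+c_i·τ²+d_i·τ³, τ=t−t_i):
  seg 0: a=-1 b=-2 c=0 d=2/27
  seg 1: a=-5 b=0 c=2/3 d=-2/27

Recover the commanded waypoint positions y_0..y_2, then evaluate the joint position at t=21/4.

y_0=-1 y_1=-5 y_2=-1
S(21/4) = -79/32

y_0 = S_0(0) = a_0 = -1
y_1 = S_1(0) = a_1 = -5
y_2 = S_1(3) = -1
t_q=21/4 is in segment 1 (τ=9/4); S_1(τ)=-79/32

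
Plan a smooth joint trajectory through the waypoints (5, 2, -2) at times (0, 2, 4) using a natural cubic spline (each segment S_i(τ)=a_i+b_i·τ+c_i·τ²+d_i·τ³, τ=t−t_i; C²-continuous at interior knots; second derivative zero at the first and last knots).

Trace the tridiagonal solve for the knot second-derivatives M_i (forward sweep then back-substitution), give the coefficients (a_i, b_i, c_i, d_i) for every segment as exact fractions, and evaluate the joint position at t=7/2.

Δ: Δ0=-3/2, Δ1=-2
row 1: diag=8, rhs=-3; c'=1/4, d'=-3/8
back: M1=-3/8
M: M0=0, M1=-3/8, M2=0
seg 0: a=5, c=M0/2=0, d=(M1−M0)/(6·2)=-1/32, b=Δ0−h0·(2M0+M1)/6=-11/8
seg 1: a=2, c=M1/2=-3/16, d=(M2−M1)/(6·2)=1/32, b=Δ1−h1·(2M1+M2)/6=-7/4
t_q=7/2 → seg 1, τ=3/2; S=2+-7/4·τ+-3/16·τ²+1/32·τ³=-241/256

  seg 0: a=5 b=-11/8 c=0 d=-1/32
  seg 1: a=2 b=-7/4 c=-3/16 d=1/32
S(7/2) = -241/256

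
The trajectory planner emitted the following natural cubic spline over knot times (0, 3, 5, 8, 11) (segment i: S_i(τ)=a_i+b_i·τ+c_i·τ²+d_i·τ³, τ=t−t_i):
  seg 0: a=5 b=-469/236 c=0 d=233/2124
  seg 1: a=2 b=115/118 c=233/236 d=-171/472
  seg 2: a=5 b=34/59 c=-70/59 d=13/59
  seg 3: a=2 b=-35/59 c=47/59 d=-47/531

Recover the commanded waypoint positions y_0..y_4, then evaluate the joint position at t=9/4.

y_0=5 y_1=2 y_2=5 y_3=2 y_4=5
S(9/4) = 26857/15104

y_0 = S_0(0) = a_0 = 5
y_1 = S_1(0) = a_1 = 2
y_2 = S_2(0) = a_2 = 5
y_3 = S_3(0) = a_3 = 2
y_4 = S_3(3) = 5
t_q=9/4 is in segment 0 (τ=9/4); S_0(τ)=26857/15104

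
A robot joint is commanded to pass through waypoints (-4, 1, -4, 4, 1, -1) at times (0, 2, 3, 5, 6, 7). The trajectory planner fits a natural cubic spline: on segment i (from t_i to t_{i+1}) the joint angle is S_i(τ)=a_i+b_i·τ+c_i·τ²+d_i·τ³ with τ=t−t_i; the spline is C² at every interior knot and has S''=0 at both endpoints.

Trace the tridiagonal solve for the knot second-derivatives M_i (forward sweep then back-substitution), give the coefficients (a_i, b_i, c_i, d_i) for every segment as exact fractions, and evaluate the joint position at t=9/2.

  seg 0: a=-4 b=8265/1418 c=0 d=-590/709
  seg 1: a=1 b=-5895/1418 c=-3540/709 d=5885/1418
  seg 2: a=-4 b=-1200/709 c=10575/1418 d=-6539/2836
  seg 3: a=4 b=333/709 c=-4521/709 d=2061/709
  seg 4: a=1 b=-2526/709 c=1662/709 d=-554/709
S(9/2) = 55795/22688

Δ: Δ0=5/2, Δ1=-5, Δ2=4, Δ3=-3, Δ4=-2
row 1: diag=6, rhs=-45; c'=1/6, d'=-15/2
row 2: denom=6−1·1/6=35/6; d'=(54−1·-15/2)/(35/6)=369/35
row 3: denom=6−2·12/35=186/35; d'=(-42−2·369/35)/(186/35)=-368/31
row 4: denom=4−1·35/186=709/186; d'=(6−1·-368/31)/(709/186)=3324/709
back: M4=3324/709
back: M3=-368/31−35/186·3324/709=-9042/709
back: M2=369/35−12/35·-9042/709=10575/709
back: M1=-15/2−1/6·10575/709=-7080/709
M: M0=0, M1=-7080/709, M2=10575/709, M3=-9042/709, M4=3324/709, M5=0
seg 0: a=-4, c=M0/2=0, d=(M1−M0)/(6·2)=-590/709, b=Δ0−h0·(2M0+M1)/6=8265/1418
seg 1: a=1, c=M1/2=-3540/709, d=(M2−M1)/(6·1)=5885/1418, b=Δ1−h1·(2M1+M2)/6=-5895/1418
seg 2: a=-4, c=M2/2=10575/1418, d=(M3−M2)/(6·2)=-6539/2836, b=Δ2−h2·(2M2+M3)/6=-1200/709
seg 3: a=4, c=M3/2=-4521/709, d=(M4−M3)/(6·1)=2061/709, b=Δ3−h3·(2M3+M4)/6=333/709
seg 4: a=1, c=M4/2=1662/709, d=(M5−M4)/(6·1)=-554/709, b=Δ4−h4·(2M4+M5)/6=-2526/709
t_q=9/2 → seg 2, τ=3/2; S=-4+-1200/709·τ+10575/1418·τ²+-6539/2836·τ³=55795/22688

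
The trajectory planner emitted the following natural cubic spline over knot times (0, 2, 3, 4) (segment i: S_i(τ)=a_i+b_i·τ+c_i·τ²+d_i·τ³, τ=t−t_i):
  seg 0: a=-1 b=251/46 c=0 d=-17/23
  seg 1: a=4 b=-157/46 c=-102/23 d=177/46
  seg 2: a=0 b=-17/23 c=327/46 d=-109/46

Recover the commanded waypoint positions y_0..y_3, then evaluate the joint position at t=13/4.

y_0=-1 y_1=4 y_2=0 y_3=4
S(13/4) = 655/2944

y_0 = S_0(0) = a_0 = -1
y_1 = S_1(0) = a_1 = 4
y_2 = S_2(0) = a_2 = 0
y_3 = S_2(1) = 4
t_q=13/4 is in segment 2 (τ=1/4); S_2(τ)=655/2944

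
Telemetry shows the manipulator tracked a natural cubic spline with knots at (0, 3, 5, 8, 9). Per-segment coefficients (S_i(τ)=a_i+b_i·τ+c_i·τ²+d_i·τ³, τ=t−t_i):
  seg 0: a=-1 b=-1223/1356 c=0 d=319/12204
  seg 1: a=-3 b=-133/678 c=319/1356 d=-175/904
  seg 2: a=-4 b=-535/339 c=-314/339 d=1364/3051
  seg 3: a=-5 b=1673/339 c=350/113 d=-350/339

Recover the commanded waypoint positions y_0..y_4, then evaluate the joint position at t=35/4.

y_0=-1 y_1=-3 y_2=-4 y_3=-5 y_4=2
S(35/4) = 29/3616

y_0 = S_0(0) = a_0 = -1
y_1 = S_1(0) = a_1 = -3
y_2 = S_2(0) = a_2 = -4
y_3 = S_3(0) = a_3 = -5
y_4 = S_3(1) = 2
t_q=35/4 is in segment 3 (τ=3/4); S_3(τ)=29/3616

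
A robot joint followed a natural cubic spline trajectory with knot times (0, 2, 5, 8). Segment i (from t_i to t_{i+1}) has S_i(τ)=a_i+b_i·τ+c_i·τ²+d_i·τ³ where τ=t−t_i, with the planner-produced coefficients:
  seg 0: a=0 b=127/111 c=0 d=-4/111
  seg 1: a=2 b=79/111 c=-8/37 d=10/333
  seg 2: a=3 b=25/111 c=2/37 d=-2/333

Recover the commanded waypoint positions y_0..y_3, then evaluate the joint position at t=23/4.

y_0=0 y_1=2 y_2=3 y_3=4
S(23/4) = 3785/1184

y_0 = S_0(0) = a_0 = 0
y_1 = S_1(0) = a_1 = 2
y_2 = S_2(0) = a_2 = 3
y_3 = S_2(3) = 4
t_q=23/4 is in segment 2 (τ=3/4); S_2(τ)=3785/1184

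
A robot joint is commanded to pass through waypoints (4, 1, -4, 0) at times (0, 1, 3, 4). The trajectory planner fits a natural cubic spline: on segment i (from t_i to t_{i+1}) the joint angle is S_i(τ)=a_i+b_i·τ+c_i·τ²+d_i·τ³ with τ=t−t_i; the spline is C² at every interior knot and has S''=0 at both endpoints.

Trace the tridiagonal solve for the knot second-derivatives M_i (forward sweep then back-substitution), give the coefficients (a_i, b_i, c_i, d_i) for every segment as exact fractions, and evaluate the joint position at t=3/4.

  seg 0: a=4 b=-43/16 c=0 d=-5/16
  seg 1: a=1 b=-29/8 c=-15/16 d=3/4
  seg 2: a=-4 b=13/8 c=57/16 d=-19/16
S(3/4) = 1897/1024

Δ: Δ0=-3, Δ1=-5/2, Δ2=4
row 1: diag=6, rhs=3; c'=1/3, d'=1/2
row 2: denom=6−2·1/3=16/3; d'=(39−2·1/2)/(16/3)=57/8
back: M2=57/8
back: M1=1/2−1/3·57/8=-15/8
M: M0=0, M1=-15/8, M2=57/8, M3=0
seg 0: a=4, c=M0/2=0, d=(M1−M0)/(6·1)=-5/16, b=Δ0−h0·(2M0+M1)/6=-43/16
seg 1: a=1, c=M1/2=-15/16, d=(M2−M1)/(6·2)=3/4, b=Δ1−h1·(2M1+M2)/6=-29/8
seg 2: a=-4, c=M2/2=57/16, d=(M3−M2)/(6·1)=-19/16, b=Δ2−h2·(2M2+M3)/6=13/8
t_q=3/4 → seg 0, τ=3/4; S=4+-43/16·τ+0·τ²+-5/16·τ³=1897/1024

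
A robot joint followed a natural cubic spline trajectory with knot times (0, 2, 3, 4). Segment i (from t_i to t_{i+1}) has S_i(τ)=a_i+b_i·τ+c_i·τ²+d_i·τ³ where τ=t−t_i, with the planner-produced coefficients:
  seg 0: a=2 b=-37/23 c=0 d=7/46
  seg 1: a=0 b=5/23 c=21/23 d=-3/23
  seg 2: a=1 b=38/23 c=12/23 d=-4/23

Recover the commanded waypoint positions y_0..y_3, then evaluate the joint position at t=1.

y_0=2 y_1=0 y_2=1 y_3=3
S(1) = 25/46

y_0 = S_0(0) = a_0 = 2
y_1 = S_1(0) = a_1 = 0
y_2 = S_2(0) = a_2 = 1
y_3 = S_2(1) = 3
t_q=1 is in segment 0 (τ=1); S_0(τ)=25/46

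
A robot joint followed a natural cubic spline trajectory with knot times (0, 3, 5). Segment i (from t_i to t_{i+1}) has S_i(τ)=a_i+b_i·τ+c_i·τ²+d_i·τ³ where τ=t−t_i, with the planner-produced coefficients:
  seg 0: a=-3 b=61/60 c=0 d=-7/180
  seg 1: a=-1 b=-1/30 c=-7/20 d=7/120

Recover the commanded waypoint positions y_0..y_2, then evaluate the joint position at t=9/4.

y_0=-3 y_1=-1 y_2=-2
S(9/4) = -1479/1280

y_0 = S_0(0) = a_0 = -3
y_1 = S_1(0) = a_1 = -1
y_2 = S_1(2) = -2
t_q=9/4 is in segment 0 (τ=9/4); S_0(τ)=-1479/1280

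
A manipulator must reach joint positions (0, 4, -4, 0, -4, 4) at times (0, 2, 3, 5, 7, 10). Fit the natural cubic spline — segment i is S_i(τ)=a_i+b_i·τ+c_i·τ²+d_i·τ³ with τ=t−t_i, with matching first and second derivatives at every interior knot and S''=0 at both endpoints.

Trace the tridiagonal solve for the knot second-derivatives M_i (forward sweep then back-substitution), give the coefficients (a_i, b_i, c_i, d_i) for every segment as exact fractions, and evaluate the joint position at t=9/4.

  seg 0: a=0 b=11158/1815 c=0 d=-1882/1815
  seg 1: a=4 b=-11426/1815 c=-3764/605 d=8198/1815
  seg 2: a=-4 b=-856/165 c=4434/605 d=-6779/3630
  seg 3: a=0 b=3118/1815 c=-469/121 d=3661/3630
  seg 4: a=-4 b=-3056/1815 c=1316/605 d=-1316/5445
S(9/4) = 40809/19360

Δ: Δ0=2, Δ1=-8, Δ2=2, Δ3=-2, Δ4=8/3
row 1: diag=6, rhs=-60; c'=1/6, d'=-10
row 2: denom=6−1·1/6=35/6; d'=(60−1·-10)/(35/6)=12
row 3: denom=8−2·12/35=256/35; d'=(-24−2·12)/(256/35)=-105/16
row 4: denom=10−2·35/128=605/64; d'=(28−2·-105/16)/(605/64)=2632/605
back: M4=2632/605
back: M3=-105/16−35/128·2632/605=-938/121
back: M2=12−12/35·-938/121=8868/605
back: M1=-10−1/6·8868/605=-7528/605
M: M0=0, M1=-7528/605, M2=8868/605, M3=-938/121, M4=2632/605, M5=0
seg 0: a=0, c=M0/2=0, d=(M1−M0)/(6·2)=-1882/1815, b=Δ0−h0·(2M0+M1)/6=11158/1815
seg 1: a=4, c=M1/2=-3764/605, d=(M2−M1)/(6·1)=8198/1815, b=Δ1−h1·(2M1+M2)/6=-11426/1815
seg 2: a=-4, c=M2/2=4434/605, d=(M3−M2)/(6·2)=-6779/3630, b=Δ2−h2·(2M2+M3)/6=-856/165
seg 3: a=0, c=M3/2=-469/121, d=(M4−M3)/(6·2)=3661/3630, b=Δ3−h3·(2M3+M4)/6=3118/1815
seg 4: a=-4, c=M4/2=1316/605, d=(M5−M4)/(6·3)=-1316/5445, b=Δ4−h4·(2M4+M5)/6=-3056/1815
t_q=9/4 → seg 1, τ=1/4; S=4+-11426/1815·τ+-3764/605·τ²+8198/1815·τ³=40809/19360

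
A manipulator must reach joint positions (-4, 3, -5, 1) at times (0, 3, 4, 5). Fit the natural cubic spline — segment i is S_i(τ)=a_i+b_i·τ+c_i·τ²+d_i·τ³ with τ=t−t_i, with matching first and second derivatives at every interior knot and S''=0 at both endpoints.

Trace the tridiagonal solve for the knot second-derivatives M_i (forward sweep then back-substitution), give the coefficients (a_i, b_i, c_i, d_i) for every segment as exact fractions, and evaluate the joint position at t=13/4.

Δ: Δ0=7/3, Δ1=-8, Δ2=6
row 1: diag=8, rhs=-62; c'=1/8, d'=-31/4
row 2: denom=4−1·1/8=31/8; d'=(84−1·-31/4)/(31/8)=734/31
back: M2=734/31
back: M1=-31/4−1/8·734/31=-332/31
M: M0=0, M1=-332/31, M2=734/31, M3=0
seg 0: a=-4, c=M0/2=0, d=(M1−M0)/(6·3)=-166/279, b=Δ0−h0·(2M0+M1)/6=715/93
seg 1: a=3, c=M1/2=-166/31, d=(M2−M1)/(6·1)=533/93, b=Δ1−h1·(2M1+M2)/6=-779/93
seg 2: a=-5, c=M2/2=367/31, d=(M3−M2)/(6·1)=-367/93, b=Δ2−h2·(2M2+M3)/6=-176/93
t_q=13/4 → seg 1, τ=1/4; S=3+-779/93·τ+-166/31·τ²+533/93·τ³=1311/1984

  seg 0: a=-4 b=715/93 c=0 d=-166/279
  seg 1: a=3 b=-779/93 c=-166/31 d=533/93
  seg 2: a=-5 b=-176/93 c=367/31 d=-367/93
S(13/4) = 1311/1984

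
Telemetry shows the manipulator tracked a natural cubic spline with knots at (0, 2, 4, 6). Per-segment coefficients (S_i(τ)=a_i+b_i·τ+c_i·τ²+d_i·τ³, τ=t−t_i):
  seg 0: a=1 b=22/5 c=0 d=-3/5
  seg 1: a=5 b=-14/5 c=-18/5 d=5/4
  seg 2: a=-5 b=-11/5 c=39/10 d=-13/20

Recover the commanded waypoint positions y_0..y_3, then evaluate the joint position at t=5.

y_0 = S_0(0) = a_0 = 1
y_1 = S_1(0) = a_1 = 5
y_2 = S_2(0) = a_2 = -5
y_3 = S_2(2) = 1
t_q=5 is in segment 2 (τ=1); S_2(τ)=-79/20

y_0=1 y_1=5 y_2=-5 y_3=1
S(5) = -79/20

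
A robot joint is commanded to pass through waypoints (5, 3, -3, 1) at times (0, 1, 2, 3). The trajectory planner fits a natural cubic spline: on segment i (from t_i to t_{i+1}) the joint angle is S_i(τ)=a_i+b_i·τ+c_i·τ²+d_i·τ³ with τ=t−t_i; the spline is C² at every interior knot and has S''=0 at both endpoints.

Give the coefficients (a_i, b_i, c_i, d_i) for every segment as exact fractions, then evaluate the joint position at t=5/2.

  seg 0: a=5 b=-4/15 c=0 d=-26/15
  seg 1: a=3 b=-82/15 c=-26/5 d=14/3
  seg 2: a=-3 b=-28/15 c=44/5 d=-44/15
S(5/2) = -21/10

Δ: Δ0=-2, Δ1=-6, Δ2=4
row 1: diag=4, rhs=-24; c'=1/4, d'=-6
row 2: denom=4−1·1/4=15/4; d'=(60−1·-6)/(15/4)=88/5
back: M2=88/5
back: M1=-6−1/4·88/5=-52/5
M: M0=0, M1=-52/5, M2=88/5, M3=0
seg 0: a=5, c=M0/2=0, d=(M1−M0)/(6·1)=-26/15, b=Δ0−h0·(2M0+M1)/6=-4/15
seg 1: a=3, c=M1/2=-26/5, d=(M2−M1)/(6·1)=14/3, b=Δ1−h1·(2M1+M2)/6=-82/15
seg 2: a=-3, c=M2/2=44/5, d=(M3−M2)/(6·1)=-44/15, b=Δ2−h2·(2M2+M3)/6=-28/15
t_q=5/2 → seg 2, τ=1/2; S=-3+-28/15·τ+44/5·τ²+-44/15·τ³=-21/10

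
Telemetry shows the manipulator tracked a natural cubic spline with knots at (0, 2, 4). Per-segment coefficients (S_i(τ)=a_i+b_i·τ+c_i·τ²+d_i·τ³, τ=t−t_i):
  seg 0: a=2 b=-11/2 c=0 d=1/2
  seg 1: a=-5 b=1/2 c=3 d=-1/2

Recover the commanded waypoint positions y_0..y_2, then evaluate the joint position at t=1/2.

y_0 = S_0(0) = a_0 = 2
y_1 = S_1(0) = a_1 = -5
y_2 = S_1(2) = 4
t_q=1/2 is in segment 0 (τ=1/2); S_0(τ)=-11/16

y_0=2 y_1=-5 y_2=4
S(1/2) = -11/16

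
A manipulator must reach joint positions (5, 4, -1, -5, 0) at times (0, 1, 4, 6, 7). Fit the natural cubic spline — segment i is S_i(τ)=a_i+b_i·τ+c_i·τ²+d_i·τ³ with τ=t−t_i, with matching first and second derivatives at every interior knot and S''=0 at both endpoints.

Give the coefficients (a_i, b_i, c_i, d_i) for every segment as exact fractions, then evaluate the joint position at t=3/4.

  seg 0: a=5 b=-607/591 c=0 d=16/591
  seg 1: a=4 b=-559/591 c=16/197 d=-190/1773
  seg 2: a=-1 b=-1981/591 c=-174/197 d=1843/2364
  seg 3: a=-5 b=1460/591 c=1495/394 d=-1495/1182
S(3/4) = 1671/394

Δ: Δ0=-1, Δ1=-5/3, Δ2=-2, Δ3=5
row 1: diag=8, rhs=-4; c'=3/8, d'=-1/2
row 2: denom=10−3·3/8=71/8; d'=(-2−3·-1/2)/(71/8)=-4/71
row 3: denom=6−2·16/71=394/71; d'=(42−2·-4/71)/(394/71)=1495/197
back: M3=1495/197
back: M2=-4/71−16/71·1495/197=-348/197
back: M1=-1/2−3/8·-348/197=32/197
M: M0=0, M1=32/197, M2=-348/197, M3=1495/197, M4=0
seg 0: a=5, c=M0/2=0, d=(M1−M0)/(6·1)=16/591, b=Δ0−h0·(2M0+M1)/6=-607/591
seg 1: a=4, c=M1/2=16/197, d=(M2−M1)/(6·3)=-190/1773, b=Δ1−h1·(2M1+M2)/6=-559/591
seg 2: a=-1, c=M2/2=-174/197, d=(M3−M2)/(6·2)=1843/2364, b=Δ2−h2·(2M2+M3)/6=-1981/591
seg 3: a=-5, c=M3/2=1495/394, d=(M4−M3)/(6·1)=-1495/1182, b=Δ3−h3·(2M3+M4)/6=1460/591
t_q=3/4 → seg 0, τ=3/4; S=5+-607/591·τ+0·τ²+16/591·τ³=1671/394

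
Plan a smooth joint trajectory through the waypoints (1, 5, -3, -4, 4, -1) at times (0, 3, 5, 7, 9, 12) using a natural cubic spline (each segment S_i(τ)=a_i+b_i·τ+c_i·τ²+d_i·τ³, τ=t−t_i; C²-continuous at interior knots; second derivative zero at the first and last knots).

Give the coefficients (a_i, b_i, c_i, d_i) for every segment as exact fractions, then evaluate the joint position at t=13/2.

Δ: Δ0=4/3, Δ1=-4, Δ2=-1/2, Δ3=4, Δ4=-5/3
row 1: diag=10, rhs=-32; c'=1/5, d'=-16/5
row 2: denom=8−2·1/5=38/5; d'=(21−2·-16/5)/(38/5)=137/38
row 3: denom=8−2·5/19=142/19; d'=(27−2·137/38)/(142/19)=188/71
row 4: denom=10−2·19/71=672/71; d'=(-34−2·188/71)/(672/71)=-465/112
back: M4=-465/112
back: M3=188/71−19/71·-465/112=421/112
back: M2=137/38−5/19·421/112=293/112
back: M1=-16/5−1/5·293/112=-417/112
M: M0=0, M1=-417/112, M2=293/112, M3=421/112, M4=-465/112, M5=0
seg 0: a=1, c=M0/2=0, d=(M1−M0)/(6·3)=-139/672, b=Δ0−h0·(2M0+M1)/6=2147/672
seg 1: a=5, c=M1/2=-417/224, d=(M2−M1)/(6·2)=355/672, b=Δ1−h1·(2M1+M2)/6=-803/336
seg 2: a=-3, c=M2/2=293/224, d=(M3−M2)/(6·2)=2/21, b=Δ2−h2·(2M2+M3)/6=-1175/336
seg 3: a=-4, c=M3/2=421/224, d=(M4−M3)/(6·2)=-443/672, b=Δ3−h3·(2M3+M4)/6=967/336
seg 4: a=4, c=M4/2=-465/224, d=(M5−M4)/(6·3)=155/672, b=Δ4−h4·(2M4+M5)/6=835/336
t_q=13/2 → seg 2, τ=3/2; S=-3+-1175/336·τ+293/224·τ²+2/21·τ³=-4463/896

  seg 0: a=1 b=2147/672 c=0 d=-139/672
  seg 1: a=5 b=-803/336 c=-417/224 d=355/672
  seg 2: a=-3 b=-1175/336 c=293/224 d=2/21
  seg 3: a=-4 b=967/336 c=421/224 d=-443/672
  seg 4: a=4 b=835/336 c=-465/224 d=155/672
S(13/2) = -4463/896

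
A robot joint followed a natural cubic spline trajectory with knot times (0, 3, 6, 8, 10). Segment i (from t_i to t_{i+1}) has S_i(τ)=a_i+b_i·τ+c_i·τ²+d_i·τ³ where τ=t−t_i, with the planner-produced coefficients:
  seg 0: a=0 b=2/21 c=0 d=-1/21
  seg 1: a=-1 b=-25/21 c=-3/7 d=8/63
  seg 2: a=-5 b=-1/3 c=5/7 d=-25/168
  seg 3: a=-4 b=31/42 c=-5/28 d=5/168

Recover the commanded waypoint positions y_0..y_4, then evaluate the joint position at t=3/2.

y_0 = S_0(0) = a_0 = 0
y_1 = S_1(0) = a_1 = -1
y_2 = S_2(0) = a_2 = -5
y_3 = S_3(0) = a_3 = -4
y_4 = S_3(2) = -3
t_q=3/2 is in segment 0 (τ=3/2); S_0(τ)=-1/56

y_0=0 y_1=-1 y_2=-5 y_3=-4 y_4=-3
S(3/2) = -1/56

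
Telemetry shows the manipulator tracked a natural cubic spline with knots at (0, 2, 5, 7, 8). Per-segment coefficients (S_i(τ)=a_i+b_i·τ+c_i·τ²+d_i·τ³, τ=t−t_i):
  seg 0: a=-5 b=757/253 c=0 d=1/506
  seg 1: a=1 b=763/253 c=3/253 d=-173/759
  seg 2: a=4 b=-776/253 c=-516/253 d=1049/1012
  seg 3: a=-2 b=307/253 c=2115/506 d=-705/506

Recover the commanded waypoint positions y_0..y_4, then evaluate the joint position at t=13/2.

y_0 = S_0(0) = a_0 = -5
y_1 = S_1(0) = a_1 = 1
y_2 = S_2(0) = a_2 = 4
y_3 = S_3(0) = a_3 = -2
y_4 = S_3(1) = 2
t_q=13/2 is in segment 2 (τ=3/2); S_2(τ)=-13693/8096

y_0=-5 y_1=1 y_2=4 y_3=-2 y_4=2
S(13/2) = -13693/8096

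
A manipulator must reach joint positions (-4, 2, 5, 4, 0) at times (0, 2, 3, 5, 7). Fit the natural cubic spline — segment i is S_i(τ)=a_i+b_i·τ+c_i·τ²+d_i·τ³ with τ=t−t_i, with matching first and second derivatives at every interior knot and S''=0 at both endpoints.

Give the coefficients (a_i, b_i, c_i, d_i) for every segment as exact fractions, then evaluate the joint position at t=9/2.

  seg 0: a=-4 b=359/128 c=0 d=25/512
  seg 1: a=2 b=217/64 c=75/256 d=-175/256
  seg 2: a=5 b=493/256 c=-225/128 d=279/1024
  seg 3: a=4 b=-235/128 c=-63/512 d=21/1024
S(9/2) = 39757/8192

Δ: Δ0=3, Δ1=3, Δ2=-1/2, Δ3=-2
row 1: diag=6, rhs=0; c'=1/6, d'=0
row 2: denom=6−1·1/6=35/6; d'=(-21−1·0)/(35/6)=-18/5
row 3: denom=8−2·12/35=256/35; d'=(-9−2·-18/5)/(256/35)=-63/256
back: M3=-63/256
back: M2=-18/5−12/35·-63/256=-225/64
back: M1=0−1/6·-225/64=75/128
M: M0=0, M1=75/128, M2=-225/64, M3=-63/256, M4=0
seg 0: a=-4, c=M0/2=0, d=(M1−M0)/(6·2)=25/512, b=Δ0−h0·(2M0+M1)/6=359/128
seg 1: a=2, c=M1/2=75/256, d=(M2−M1)/(6·1)=-175/256, b=Δ1−h1·(2M1+M2)/6=217/64
seg 2: a=5, c=M2/2=-225/128, d=(M3−M2)/(6·2)=279/1024, b=Δ2−h2·(2M2+M3)/6=493/256
seg 3: a=4, c=M3/2=-63/512, d=(M4−M3)/(6·2)=21/1024, b=Δ3−h3·(2M3+M4)/6=-235/128
t_q=9/2 → seg 2, τ=3/2; S=5+493/256·τ+-225/128·τ²+279/1024·τ³=39757/8192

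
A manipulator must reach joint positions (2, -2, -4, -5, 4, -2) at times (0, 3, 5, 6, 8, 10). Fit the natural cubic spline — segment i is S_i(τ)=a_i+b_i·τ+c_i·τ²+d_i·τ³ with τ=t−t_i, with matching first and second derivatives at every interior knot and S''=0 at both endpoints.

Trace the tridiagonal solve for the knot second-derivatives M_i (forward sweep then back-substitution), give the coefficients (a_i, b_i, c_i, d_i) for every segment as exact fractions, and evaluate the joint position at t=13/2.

Δ: Δ0=-4/3, Δ1=-1, Δ2=-1, Δ3=9/2, Δ4=-3
row 1: diag=10, rhs=2; c'=1/5, d'=1/5
row 2: denom=6−2·1/5=28/5; d'=(0−2·1/5)/(28/5)=-1/14
row 3: denom=6−1·5/28=163/28; d'=(33−1·-1/14)/(163/28)=926/163
row 4: denom=8−2·56/163=1192/163; d'=(-45−2·926/163)/(1192/163)=-9187/1192
back: M4=-9187/1192
back: M3=926/163−56/163·-9187/1192=1241/149
back: M2=-1/14−5/28·1241/149=-929/596
back: M1=1/5−1/5·-929/596=305/596
M: M0=0, M1=305/596, M2=-929/596, M3=1241/149, M4=-9187/1192, M5=0
seg 0: a=2, c=M0/2=0, d=(M1−M0)/(6·3)=305/10728, b=Δ0−h0·(2M0+M1)/6=-5683/3576
seg 1: a=-2, c=M1/2=305/1192, d=(M2−M1)/(6·2)=-617/3576, b=Δ1−h1·(2M1+M2)/6=-1469/1788
seg 2: a=-4, c=M2/2=-929/1192, d=(M3−M2)/(6·1)=5893/3576, b=Δ2−h2·(2M2+M3)/6=-3341/1788
seg 3: a=-5, c=M3/2=1241/298, d=(M4−M3)/(6·2)=-19115/14304, b=Δ3−h3·(2M3+M4)/6=5423/3576
seg 4: a=4, c=M4/2=-9187/2384, d=(M5−M4)/(6·2)=9187/14304, b=Δ4−h4·(2M4+M5)/6=3823/1788
t_q=13/2 → seg 3, τ=1/2; S=-5+5423/3576·τ+1241/298·τ²+-19115/14304·τ³=-128457/38144

  seg 0: a=2 b=-5683/3576 c=0 d=305/10728
  seg 1: a=-2 b=-1469/1788 c=305/1192 d=-617/3576
  seg 2: a=-4 b=-3341/1788 c=-929/1192 d=5893/3576
  seg 3: a=-5 b=5423/3576 c=1241/298 d=-19115/14304
  seg 4: a=4 b=3823/1788 c=-9187/2384 d=9187/14304
S(13/2) = -128457/38144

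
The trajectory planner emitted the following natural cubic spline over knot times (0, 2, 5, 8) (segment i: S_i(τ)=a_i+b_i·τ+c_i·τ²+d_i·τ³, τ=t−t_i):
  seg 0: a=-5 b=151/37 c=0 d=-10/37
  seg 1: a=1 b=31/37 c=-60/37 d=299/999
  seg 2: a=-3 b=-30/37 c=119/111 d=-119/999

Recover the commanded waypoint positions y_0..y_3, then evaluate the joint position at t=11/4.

y_0=-5 y_1=1 y_2=-3 y_3=1
S(11/4) = 1995/2368

y_0 = S_0(0) = a_0 = -5
y_1 = S_1(0) = a_1 = 1
y_2 = S_2(0) = a_2 = -3
y_3 = S_2(3) = 1
t_q=11/4 is in segment 1 (τ=3/4); S_1(τ)=1995/2368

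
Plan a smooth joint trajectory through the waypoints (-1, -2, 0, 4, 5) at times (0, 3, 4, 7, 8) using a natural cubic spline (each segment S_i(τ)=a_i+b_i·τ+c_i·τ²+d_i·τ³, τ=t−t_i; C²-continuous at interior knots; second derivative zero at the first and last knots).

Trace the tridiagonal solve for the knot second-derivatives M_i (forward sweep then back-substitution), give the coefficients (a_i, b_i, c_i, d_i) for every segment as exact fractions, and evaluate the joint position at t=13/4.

Δ: Δ0=-1/3, Δ1=2, Δ2=4/3, Δ3=1
row 1: diag=8, rhs=14; c'=1/8, d'=7/4
row 2: denom=8−1·1/8=63/8; d'=(-4−1·7/4)/(63/8)=-46/63
row 3: denom=8−3·8/21=48/7; d'=(-2−3·-46/63)/(48/7)=1/36
back: M3=1/36
back: M2=-46/63−8/21·1/36=-20/27
back: M1=7/4−1/8·-20/27=199/108
M: M0=0, M1=199/108, M2=-20/27, M3=1/36, M4=0
seg 0: a=-1, c=M0/2=0, d=(M1−M0)/(6·3)=199/1944, b=Δ0−h0·(2M0+M1)/6=-271/216
seg 1: a=-2, c=M1/2=199/216, d=(M2−M1)/(6·1)=-31/72, b=Δ1−h1·(2M1+M2)/6=163/108
seg 2: a=0, c=M2/2=-10/27, d=(M3−M2)/(6·3)=83/1944, b=Δ2−h2·(2M2+M3)/6=445/216
seg 3: a=4, c=M3/2=1/72, d=(M4−M3)/(6·1)=-1/216, b=Δ3−h3·(2M3+M4)/6=107/108
t_q=13/4 → seg 1, τ=1/4; S=-2+163/108·τ+199/216·τ²+-31/72·τ³=-7243/4608

  seg 0: a=-1 b=-271/216 c=0 d=199/1944
  seg 1: a=-2 b=163/108 c=199/216 d=-31/72
  seg 2: a=0 b=445/216 c=-10/27 d=83/1944
  seg 3: a=4 b=107/108 c=1/72 d=-1/216
S(13/4) = -7243/4608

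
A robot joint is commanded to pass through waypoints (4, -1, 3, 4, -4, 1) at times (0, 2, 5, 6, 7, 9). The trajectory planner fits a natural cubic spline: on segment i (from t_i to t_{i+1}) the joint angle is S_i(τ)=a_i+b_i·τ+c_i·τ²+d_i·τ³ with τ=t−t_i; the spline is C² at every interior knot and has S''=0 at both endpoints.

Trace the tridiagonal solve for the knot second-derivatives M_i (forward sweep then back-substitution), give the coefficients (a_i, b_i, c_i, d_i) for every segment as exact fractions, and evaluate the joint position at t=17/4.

Δ: Δ0=-5/2, Δ1=4/3, Δ2=1, Δ3=-8, Δ4=5/2
row 1: diag=10, rhs=23; c'=3/10, d'=23/10
row 2: denom=8−3·3/10=71/10; d'=(-2−3·23/10)/(71/10)=-89/71
row 3: denom=4−1·10/71=274/71; d'=(-54−1·-89/71)/(274/71)=-3745/274
row 4: denom=6−1·71/274=1573/274; d'=(63−1·-3745/274)/(1573/274)=21007/1573
back: M4=21007/1573
back: M3=-3745/274−71/274·21007/1573=-26943/1573
back: M2=-89/71−10/71·-26943/1573=1823/1573
back: M1=23/10−3/10·1823/1573=3071/1573
M: M0=0, M1=3071/1573, M2=1823/1573, M3=-26943/1573, M4=21007/1573, M5=0
seg 0: a=4, c=M0/2=0, d=(M1−M0)/(6·2)=3071/18876, b=Δ0−h0·(2M0+M1)/6=-29737/9438
seg 1: a=-1, c=M1/2=3071/3146, d=(M2−M1)/(6·3)=-16/363, b=Δ1−h1·(2M1+M2)/6=-11311/9438
seg 2: a=3, c=M2/2=1823/3146, d=(M3−M2)/(6·1)=-14383/4719, b=Δ2−h2·(2M2+M3)/6=32735/9438
seg 3: a=4, c=M3/2=-26943/3146, d=(M4−M3)/(6·1)=23975/4719, b=Δ3−h3·(2M3+M4)/6=-3875/858
seg 4: a=-4, c=M4/2=21007/3146, d=(M5−M4)/(6·2)=-21007/18876, b=Δ4−h4·(2M4+M5)/6=-60433/9438
t_q=17/4 → seg 1, τ=9/4; S=-1+-11311/9438·τ+3071/3146·τ²+-16/363·τ³=3401/4576

  seg 0: a=4 b=-29737/9438 c=0 d=3071/18876
  seg 1: a=-1 b=-11311/9438 c=3071/3146 d=-16/363
  seg 2: a=3 b=32735/9438 c=1823/3146 d=-14383/4719
  seg 3: a=4 b=-3875/858 c=-26943/3146 d=23975/4719
  seg 4: a=-4 b=-60433/9438 c=21007/3146 d=-21007/18876
S(17/4) = 3401/4576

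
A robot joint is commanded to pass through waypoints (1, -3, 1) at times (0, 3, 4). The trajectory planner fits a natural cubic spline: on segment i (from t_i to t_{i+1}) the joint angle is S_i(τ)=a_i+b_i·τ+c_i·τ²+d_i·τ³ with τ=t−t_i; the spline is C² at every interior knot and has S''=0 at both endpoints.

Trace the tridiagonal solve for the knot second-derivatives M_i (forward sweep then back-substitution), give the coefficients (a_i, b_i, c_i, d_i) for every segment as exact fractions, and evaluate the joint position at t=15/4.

  seg 0: a=1 b=-10/3 c=0 d=2/9
  seg 1: a=-3 b=8/3 c=2 d=-2/3
S(15/4) = -5/32

Δ: Δ0=-4/3, Δ1=4
row 1: diag=8, rhs=32; c'=1/8, d'=4
back: M1=4
M: M0=0, M1=4, M2=0
seg 0: a=1, c=M0/2=0, d=(M1−M0)/(6·3)=2/9, b=Δ0−h0·(2M0+M1)/6=-10/3
seg 1: a=-3, c=M1/2=2, d=(M2−M1)/(6·1)=-2/3, b=Δ1−h1·(2M1+M2)/6=8/3
t_q=15/4 → seg 1, τ=3/4; S=-3+8/3·τ+2·τ²+-2/3·τ³=-5/32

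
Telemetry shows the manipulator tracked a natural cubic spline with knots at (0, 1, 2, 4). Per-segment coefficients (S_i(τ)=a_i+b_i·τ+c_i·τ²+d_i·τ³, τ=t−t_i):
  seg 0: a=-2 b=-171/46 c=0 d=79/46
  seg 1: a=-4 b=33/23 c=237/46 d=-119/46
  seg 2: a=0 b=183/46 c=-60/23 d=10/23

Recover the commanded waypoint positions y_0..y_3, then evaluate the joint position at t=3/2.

y_0 = S_0(0) = a_0 = -2
y_1 = S_1(0) = a_1 = -4
y_2 = S_2(0) = a_2 = 0
y_3 = S_2(2) = 1
t_q=3/2 is in segment 1 (τ=1/2); S_1(τ)=-853/368

y_0=-2 y_1=-4 y_2=0 y_3=1
S(3/2) = -853/368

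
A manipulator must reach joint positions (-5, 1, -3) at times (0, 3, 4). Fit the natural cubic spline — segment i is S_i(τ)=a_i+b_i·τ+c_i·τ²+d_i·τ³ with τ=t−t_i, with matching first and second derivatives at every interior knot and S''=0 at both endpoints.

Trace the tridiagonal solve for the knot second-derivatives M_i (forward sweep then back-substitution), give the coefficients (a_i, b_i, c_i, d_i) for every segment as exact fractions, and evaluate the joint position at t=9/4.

Δ: Δ0=2, Δ1=-4
row 1: diag=8, rhs=-36; c'=1/8, d'=-9/2
back: M1=-9/2
M: M0=0, M1=-9/2, M2=0
seg 0: a=-5, c=M0/2=0, d=(M1−M0)/(6·3)=-1/4, b=Δ0−h0·(2M0+M1)/6=17/4
seg 1: a=1, c=M1/2=-9/4, d=(M2−M1)/(6·1)=3/4, b=Δ1−h1·(2M1+M2)/6=-5/2
t_q=9/4 → seg 0, τ=9/4; S=-5+17/4·τ+0·τ²+-1/4·τ³=439/256

  seg 0: a=-5 b=17/4 c=0 d=-1/4
  seg 1: a=1 b=-5/2 c=-9/4 d=3/4
S(9/4) = 439/256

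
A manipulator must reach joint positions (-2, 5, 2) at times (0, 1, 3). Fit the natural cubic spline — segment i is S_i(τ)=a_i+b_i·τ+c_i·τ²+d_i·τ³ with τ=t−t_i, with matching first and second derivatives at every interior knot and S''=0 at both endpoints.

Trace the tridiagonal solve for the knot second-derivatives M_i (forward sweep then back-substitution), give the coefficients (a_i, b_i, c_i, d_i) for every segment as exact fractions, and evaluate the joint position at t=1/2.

  seg 0: a=-2 b=101/12 c=0 d=-17/12
  seg 1: a=5 b=25/6 c=-17/4 d=17/24
S(1/2) = 65/32

Δ: Δ0=7, Δ1=-3/2
row 1: diag=6, rhs=-51; c'=1/3, d'=-17/2
back: M1=-17/2
M: M0=0, M1=-17/2, M2=0
seg 0: a=-2, c=M0/2=0, d=(M1−M0)/(6·1)=-17/12, b=Δ0−h0·(2M0+M1)/6=101/12
seg 1: a=5, c=M1/2=-17/4, d=(M2−M1)/(6·2)=17/24, b=Δ1−h1·(2M1+M2)/6=25/6
t_q=1/2 → seg 0, τ=1/2; S=-2+101/12·τ+0·τ²+-17/12·τ³=65/32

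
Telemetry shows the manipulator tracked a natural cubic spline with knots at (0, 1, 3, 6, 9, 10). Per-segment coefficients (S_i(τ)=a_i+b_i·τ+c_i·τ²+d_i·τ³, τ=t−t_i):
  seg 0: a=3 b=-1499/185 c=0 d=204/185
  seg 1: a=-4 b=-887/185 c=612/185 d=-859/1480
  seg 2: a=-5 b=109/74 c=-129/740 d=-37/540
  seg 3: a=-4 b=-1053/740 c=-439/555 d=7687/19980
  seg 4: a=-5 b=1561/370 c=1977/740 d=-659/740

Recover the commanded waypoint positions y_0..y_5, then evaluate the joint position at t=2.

y_0 = S_0(0) = a_0 = 3
y_1 = S_1(0) = a_1 = -4
y_2 = S_2(0) = a_2 = -5
y_3 = S_3(0) = a_3 = -4
y_4 = S_4(0) = a_4 = -5
y_5 = S_4(1) = 1
t_q=2 is in segment 1 (τ=1); S_1(τ)=-8979/1480

y_0=3 y_1=-4 y_2=-5 y_3=-4 y_4=-5 y_5=1
S(2) = -8979/1480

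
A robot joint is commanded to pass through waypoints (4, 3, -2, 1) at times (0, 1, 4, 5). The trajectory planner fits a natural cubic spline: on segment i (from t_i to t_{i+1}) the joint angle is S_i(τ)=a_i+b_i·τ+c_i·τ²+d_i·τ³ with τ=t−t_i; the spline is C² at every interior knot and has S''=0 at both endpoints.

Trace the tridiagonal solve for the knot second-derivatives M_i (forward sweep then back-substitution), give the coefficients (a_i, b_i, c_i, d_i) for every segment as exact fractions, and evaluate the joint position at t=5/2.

Δ: Δ0=-1, Δ1=-5/3, Δ2=3
row 1: diag=8, rhs=-4; c'=3/8, d'=-1/2
row 2: denom=8−3·3/8=55/8; d'=(28−3·-1/2)/(55/8)=236/55
back: M2=236/55
back: M1=-1/2−3/8·236/55=-116/55
M: M0=0, M1=-116/55, M2=236/55, M3=0
seg 0: a=4, c=M0/2=0, d=(M1−M0)/(6·1)=-58/165, b=Δ0−h0·(2M0+M1)/6=-107/165
seg 1: a=3, c=M1/2=-58/55, d=(M2−M1)/(6·3)=16/45, b=Δ1−h1·(2M1+M2)/6=-281/165
seg 2: a=-2, c=M2/2=118/55, d=(M3−M2)/(6·1)=-118/165, b=Δ2−h2·(2M2+M3)/6=259/165
t_q=5/2 → seg 1, τ=3/2; S=3+-281/165·τ+-58/55·τ²+16/45·τ³=-8/11

  seg 0: a=4 b=-107/165 c=0 d=-58/165
  seg 1: a=3 b=-281/165 c=-58/55 d=16/45
  seg 2: a=-2 b=259/165 c=118/55 d=-118/165
S(5/2) = -8/11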